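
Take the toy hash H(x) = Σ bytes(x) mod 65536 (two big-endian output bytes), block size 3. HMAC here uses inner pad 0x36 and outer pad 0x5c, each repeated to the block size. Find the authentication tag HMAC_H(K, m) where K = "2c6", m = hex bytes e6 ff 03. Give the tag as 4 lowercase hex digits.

015a

Key "2c6" = 32 63 36 is exactly B = 3 bytes: K' = 32 63 36.
K' ⊕ ipad = 04 55 00.  K' ⊕ opad = 6e 3f 6a.
Inner input = (K'⊕ipad) ∥ m = 04 55 00 ∥ e6 ff 03.
Inner hash: sum = 4+85+0+230+255+3 = 577 → 02 41.
Outer input = (K'⊕opad) ∥ inner = 6e 3f 6a ∥ 02 41.
Outer hash (tag): sum = 110+63+106+2+65 = 346 → 01 5a.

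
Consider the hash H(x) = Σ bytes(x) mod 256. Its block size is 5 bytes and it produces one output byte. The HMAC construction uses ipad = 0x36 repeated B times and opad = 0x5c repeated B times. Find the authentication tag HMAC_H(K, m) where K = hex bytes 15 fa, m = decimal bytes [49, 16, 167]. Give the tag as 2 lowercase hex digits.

7c

Key hex bytes 15 fa is 2 bytes ≤ B = 5; zero-pad to 5 bytes: K' = 15 fa 00 00 00.
K' ⊕ ipad = 23 cc 36 36 36.  K' ⊕ opad = 49 a6 5c 5c 5c.
Inner input = (K'⊕ipad) ∥ m = 23 cc 36 36 36 ∥ 31 10 a7.
Inner hash: sum = 35+204+54+54+54+49+16+167 = 633; mod 256 = 121 → 79.
Outer input = (K'⊕opad) ∥ inner = 49 a6 5c 5c 5c ∥ 79.
Outer hash (tag): sum = 73+166+92+92+92+121 = 636; mod 256 = 124 → 7c.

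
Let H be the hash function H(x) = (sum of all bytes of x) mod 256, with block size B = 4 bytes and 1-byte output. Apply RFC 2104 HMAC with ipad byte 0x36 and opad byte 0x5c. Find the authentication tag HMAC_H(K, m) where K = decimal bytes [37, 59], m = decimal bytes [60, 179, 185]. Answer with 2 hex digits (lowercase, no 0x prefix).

cc

Key decimal bytes [37, 59] = 25 3b is 2 bytes ≤ B = 4; zero-pad to 4 bytes: K' = 25 3b 00 00.
K' ⊕ ipad = 13 0d 36 36.  K' ⊕ opad = 79 67 5c 5c.
Inner input = (K'⊕ipad) ∥ m = 13 0d 36 36 ∥ 3c b3 b9.
Inner hash: sum = 19+13+54+54+60+179+185 = 564; mod 256 = 52 → 34.
Outer input = (K'⊕opad) ∥ inner = 79 67 5c 5c ∥ 34.
Outer hash (tag): sum = 121+103+92+92+52 = 460; mod 256 = 204 → cc.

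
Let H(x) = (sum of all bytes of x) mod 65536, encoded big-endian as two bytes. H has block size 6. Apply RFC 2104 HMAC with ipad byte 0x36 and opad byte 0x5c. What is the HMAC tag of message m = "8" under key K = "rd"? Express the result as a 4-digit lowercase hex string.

027d

Key "rd" = 72 64 is 2 bytes ≤ B = 6; zero-pad to 6 bytes: K' = 72 64 00 00 00 00.
K' ⊕ ipad = 44 52 36 36 36 36.  K' ⊕ opad = 2e 38 5c 5c 5c 5c.
Inner input = (K'⊕ipad) ∥ m = 44 52 36 36 36 36 ∥ 38.
Inner hash: sum = 68+82+54+54+54+54+56 = 422 → 01 a6.
Outer input = (K'⊕opad) ∥ inner = 2e 38 5c 5c 5c 5c ∥ 01 a6.
Outer hash (tag): sum = 46+56+92+92+92+92+1+166 = 637 → 02 7d.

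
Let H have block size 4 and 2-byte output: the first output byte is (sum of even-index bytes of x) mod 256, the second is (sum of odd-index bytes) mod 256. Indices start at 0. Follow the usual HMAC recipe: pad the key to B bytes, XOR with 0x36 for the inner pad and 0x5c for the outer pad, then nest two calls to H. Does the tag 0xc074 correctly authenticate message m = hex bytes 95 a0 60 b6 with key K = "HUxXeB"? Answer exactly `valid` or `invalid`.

invalid

Key "HUxXeB" = 48 55 78 58 65 42 is 6 bytes > B = 4, so hash it first: H(key) = 25 ef, then zero-pad to 4 bytes: K' = 25 ef 00 00.
K' ⊕ ipad = 13 d9 36 36; K' ⊕ opad = 79 b3 5c 5c.
Inner hash: even-index sum = 318 mod 256 = 62; odd-index sum = 613 mod 256 = 101 → 3e 65.
Outer hash (recomputed tag): even-index sum = 275 mod 256 = 19; odd-index sum = 372 mod 256 = 116 → 13 74.
Recomputed tag = 1374; claimed = c074 → mismatch.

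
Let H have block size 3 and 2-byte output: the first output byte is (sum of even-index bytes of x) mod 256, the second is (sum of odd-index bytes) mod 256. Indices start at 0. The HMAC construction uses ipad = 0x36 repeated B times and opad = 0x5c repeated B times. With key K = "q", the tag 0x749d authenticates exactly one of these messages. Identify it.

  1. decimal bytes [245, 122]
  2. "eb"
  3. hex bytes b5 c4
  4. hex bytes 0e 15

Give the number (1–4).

3

Key "q" = 71 is 1 byte ≤ B = 3; zero-pad to 3 bytes: K' = 71 00 00.
K' ⊕ ipad = 47 36 36; K' ⊕ opad = 2d 5c 5c.
m1: inner = H(47 36 36 f5 7a) = f7 2b; tag = H(2d 5c 5c f7 2b) = b453
m2: inner = H(47 36 36 65 62) = df 9b; tag = H(2d 5c 5c df 9b) = 243b
m3: inner = H(47 36 36 b5 c4) = 41 eb; tag = H(2d 5c 5c 41 eb) = 749d ← matches
m4: inner = H(47 36 36 0e 15) = 92 44; tag = H(2d 5c 5c 92 44) = cdee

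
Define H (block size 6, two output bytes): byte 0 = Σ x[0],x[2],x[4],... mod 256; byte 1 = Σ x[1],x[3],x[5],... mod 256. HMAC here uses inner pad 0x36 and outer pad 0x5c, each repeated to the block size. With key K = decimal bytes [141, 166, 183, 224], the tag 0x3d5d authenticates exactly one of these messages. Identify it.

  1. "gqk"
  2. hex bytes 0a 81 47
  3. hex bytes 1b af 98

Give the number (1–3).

3

Key decimal bytes [141, 166, 183, 224] = 8d a6 b7 e0 is 4 bytes ≤ B = 6; zero-pad to 6 bytes: K' = 8d a6 b7 e0 00 00.
K' ⊕ ipad = bb 90 81 d6 36 36; K' ⊕ opad = d1 fa eb bc 5c 5c.
m1: inner = H(bb 90 81 d6 36 36 67 71 6b) = 44 0d; tag = H(d1 fa eb bc 5c 5c 44 0d) = 5c1f
m2: inner = H(bb 90 81 d6 36 36 0a 81 47) = c3 1d; tag = H(d1 fa eb bc 5c 5c c3 1d) = db2f
m3: inner = H(bb 90 81 d6 36 36 1b af 98) = 25 4b; tag = H(d1 fa eb bc 5c 5c 25 4b) = 3d5d ← matches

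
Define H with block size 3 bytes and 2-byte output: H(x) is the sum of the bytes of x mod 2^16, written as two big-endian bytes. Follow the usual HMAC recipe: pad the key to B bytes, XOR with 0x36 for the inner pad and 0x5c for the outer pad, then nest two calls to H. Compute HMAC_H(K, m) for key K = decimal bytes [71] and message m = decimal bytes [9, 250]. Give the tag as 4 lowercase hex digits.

Key decimal bytes [71] = 47 is 1 byte ≤ B = 3; zero-pad to 3 bytes: K' = 47 00 00.
K' ⊕ ipad = 71 36 36.  K' ⊕ opad = 1b 5c 5c.
Inner input = (K'⊕ipad) ∥ m = 71 36 36 ∥ 09 fa.
Inner hash: sum = 113+54+54+9+250 = 480 → 01 e0.
Outer input = (K'⊕opad) ∥ inner = 1b 5c 5c ∥ 01 e0.
Outer hash (tag): sum = 27+92+92+1+224 = 436 → 01 b4.

01b4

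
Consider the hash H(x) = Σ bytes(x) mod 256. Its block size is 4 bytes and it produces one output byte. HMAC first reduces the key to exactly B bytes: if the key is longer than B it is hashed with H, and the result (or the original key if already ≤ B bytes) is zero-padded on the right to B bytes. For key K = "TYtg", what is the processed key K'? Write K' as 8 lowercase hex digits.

Key "TYtg" = 54 59 74 67 is exactly B = 4 bytes: K' = 54 59 74 67.

54597467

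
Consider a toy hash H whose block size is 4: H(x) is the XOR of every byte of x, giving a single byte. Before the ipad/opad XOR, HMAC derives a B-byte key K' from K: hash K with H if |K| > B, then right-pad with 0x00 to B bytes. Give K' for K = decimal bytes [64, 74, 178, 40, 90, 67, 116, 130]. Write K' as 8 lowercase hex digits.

7f000000

|K| = 8 > B = 4, so first hash the key.
H(K): XOR 40⊕4a⊕b2⊕28⊕5a⊕43⊕74⊕82 = 7f.
Zero-pad H(K) = 7f to 4 bytes: K' = 7f 00 00 00.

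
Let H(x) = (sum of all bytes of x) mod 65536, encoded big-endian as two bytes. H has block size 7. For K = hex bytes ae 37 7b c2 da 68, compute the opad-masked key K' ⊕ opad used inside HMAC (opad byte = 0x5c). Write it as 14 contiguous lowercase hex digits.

f26b279e86345c

Key hex bytes ae 37 7b c2 da 68 is 6 bytes ≤ B = 7; zero-pad to 7 bytes: K' = ae 37 7b c2 da 68 00.
XOR each byte with 0x5c: ae⊕5c=f2, 37⊕5c=6b, 7b⊕5c=27, c2⊕5c=9e, da⊕5c=86, 68⊕5c=34, 00⊕5c=5c.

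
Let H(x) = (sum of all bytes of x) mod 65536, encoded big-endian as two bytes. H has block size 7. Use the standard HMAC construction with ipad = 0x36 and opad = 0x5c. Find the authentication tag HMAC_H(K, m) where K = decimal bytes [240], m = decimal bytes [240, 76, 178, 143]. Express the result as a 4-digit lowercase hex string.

Key decimal bytes [240] = f0 is 1 byte ≤ B = 7; zero-pad to 7 bytes: K' = f0 00 00 00 00 00 00.
K' ⊕ ipad = c6 36 36 36 36 36 36.  K' ⊕ opad = ac 5c 5c 5c 5c 5c 5c.
Inner input = (K'⊕ipad) ∥ m = c6 36 36 36 36 36 36 ∥ f0 4c b2 8f.
Inner hash: sum = 198+54+54+54+54+54+54+240+76+178+143 = 1159 → 04 87.
Outer input = (K'⊕opad) ∥ inner = ac 5c 5c 5c 5c 5c 5c ∥ 04 87.
Outer hash (tag): sum = 172+92+92+92+92+92+92+4+135 = 863 → 03 5f.

035f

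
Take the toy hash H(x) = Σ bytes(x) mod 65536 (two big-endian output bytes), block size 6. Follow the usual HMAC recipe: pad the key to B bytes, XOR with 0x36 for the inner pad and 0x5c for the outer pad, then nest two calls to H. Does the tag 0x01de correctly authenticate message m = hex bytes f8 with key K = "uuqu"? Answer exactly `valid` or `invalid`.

invalid

Key "uuqu" = 75 75 71 75 is 4 bytes ≤ B = 6; zero-pad to 6 bytes: K' = 75 75 71 75 00 00.
K' ⊕ ipad = 43 43 47 43 36 36; K' ⊕ opad = 29 29 2d 29 5c 5c.
Inner hash: sum = 67+67+71+67+54+54+248 = 628 → 02 74.
Outer hash (recomputed tag): sum = 41+41+45+41+92+92+2+116 = 470 → 01 d6.
Recomputed tag = 01d6; claimed = 01de → mismatch.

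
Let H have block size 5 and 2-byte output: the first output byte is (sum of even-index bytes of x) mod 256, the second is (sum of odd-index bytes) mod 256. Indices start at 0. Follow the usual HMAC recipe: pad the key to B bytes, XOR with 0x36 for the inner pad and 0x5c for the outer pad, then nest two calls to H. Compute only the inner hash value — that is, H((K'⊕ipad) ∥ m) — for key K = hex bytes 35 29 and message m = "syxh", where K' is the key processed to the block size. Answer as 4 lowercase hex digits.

Key hex bytes 35 29 is 2 bytes ≤ B = 5; zero-pad to 5 bytes: K' = 35 29 00 00 00.
K' ⊕ ipad = 03 1f 36 36 36.
Inner input = 03 1f 36 36 36 ∥ 73 79 78 68.
Inner hash: even-index sum = 336 mod 256 = 80; odd-index sum = 320 mod 256 = 64 → 50 40.

5040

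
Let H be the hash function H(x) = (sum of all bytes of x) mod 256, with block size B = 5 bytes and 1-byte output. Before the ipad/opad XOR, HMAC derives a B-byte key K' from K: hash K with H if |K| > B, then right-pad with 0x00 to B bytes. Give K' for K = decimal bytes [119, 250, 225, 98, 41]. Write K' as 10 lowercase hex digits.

Key decimal bytes [119, 250, 225, 98, 41] = 77 fa e1 62 29 is exactly B = 5 bytes: K' = 77 fa e1 62 29.

77fae16229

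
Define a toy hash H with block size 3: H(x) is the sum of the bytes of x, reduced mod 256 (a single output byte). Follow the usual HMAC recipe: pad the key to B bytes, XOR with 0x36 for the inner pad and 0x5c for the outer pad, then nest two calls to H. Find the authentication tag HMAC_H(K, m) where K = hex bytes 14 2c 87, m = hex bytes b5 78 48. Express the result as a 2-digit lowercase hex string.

f5

Key hex bytes 14 2c 87 is exactly B = 3 bytes: K' = 14 2c 87.
K' ⊕ ipad = 22 1a b1.  K' ⊕ opad = 48 70 db.
Inner input = (K'⊕ipad) ∥ m = 22 1a b1 ∥ b5 78 48.
Inner hash: sum = 34+26+177+181+120+72 = 610; mod 256 = 98 → 62.
Outer input = (K'⊕opad) ∥ inner = 48 70 db ∥ 62.
Outer hash (tag): sum = 72+112+219+98 = 501; mod 256 = 245 → f5.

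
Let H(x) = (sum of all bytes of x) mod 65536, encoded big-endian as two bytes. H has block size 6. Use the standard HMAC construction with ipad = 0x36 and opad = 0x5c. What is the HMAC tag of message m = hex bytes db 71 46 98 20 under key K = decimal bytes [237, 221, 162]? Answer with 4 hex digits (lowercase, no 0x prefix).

Key decimal bytes [237, 221, 162] = ed dd a2 is 3 bytes ≤ B = 6; zero-pad to 6 bytes: K' = ed dd a2 00 00 00.
K' ⊕ ipad = db eb 94 36 36 36.  K' ⊕ opad = b1 81 fe 5c 5c 5c.
Inner input = (K'⊕ipad) ∥ m = db eb 94 36 36 36 ∥ db 71 46 98 20.
Inner hash: sum = 219+235+148+54+54+54+219+113+70+152+32 = 1350 → 05 46.
Outer input = (K'⊕opad) ∥ inner = b1 81 fe 5c 5c 5c ∥ 05 46.
Outer hash (tag): sum = 177+129+254+92+92+92+5+70 = 911 → 03 8f.

038f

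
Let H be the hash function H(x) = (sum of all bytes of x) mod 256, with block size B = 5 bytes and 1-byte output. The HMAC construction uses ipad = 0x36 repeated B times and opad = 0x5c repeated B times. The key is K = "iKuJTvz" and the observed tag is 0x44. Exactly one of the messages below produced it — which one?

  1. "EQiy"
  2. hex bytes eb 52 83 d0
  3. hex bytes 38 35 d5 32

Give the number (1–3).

Key "iKuJTvz" = 69 4b 75 4a 54 76 7a is 7 bytes > B = 5, so hash it first: H(key) = b7, then zero-pad to 5 bytes: K' = b7 00 00 00 00.
K' ⊕ ipad = 81 36 36 36 36; K' ⊕ opad = eb 5c 5c 5c 5c.
m1: inner = H(81 36 36 36 36 45 51 69 79) = d1; tag = H(eb 5c 5c 5c 5c d1) = 2c
m2: inner = H(81 36 36 36 36 eb 52 83 d0) = e9; tag = H(eb 5c 5c 5c 5c e9) = 44 ← matches
m3: inner = H(81 36 36 36 36 38 35 d5 32) = cd; tag = H(eb 5c 5c 5c 5c cd) = 28

2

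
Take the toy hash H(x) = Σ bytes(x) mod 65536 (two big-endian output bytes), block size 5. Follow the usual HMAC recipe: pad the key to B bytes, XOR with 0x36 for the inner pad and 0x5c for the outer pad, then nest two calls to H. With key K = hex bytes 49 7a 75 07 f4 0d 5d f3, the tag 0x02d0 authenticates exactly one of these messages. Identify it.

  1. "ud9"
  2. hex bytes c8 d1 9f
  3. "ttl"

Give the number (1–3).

Key hex bytes 49 7a 75 07 f4 0d 5d f3 is 8 bytes > B = 5, so hash it first: H(key) = 03 90, then zero-pad to 5 bytes: K' = 03 90 00 00 00.
K' ⊕ ipad = 35 a6 36 36 36; K' ⊕ opad = 5f cc 5c 5c 5c.
m1: inner = H(35 a6 36 36 36 75 64 39) = 02 8f; tag = H(5f cc 5c 5c 5c 02 8f) = 02d0 ← matches
m2: inner = H(35 a6 36 36 36 c8 d1 9f) = 03 b5; tag = H(5f cc 5c 5c 5c 03 b5) = 02f7
m3: inner = H(35 a6 36 36 36 74 74 6c) = 02 d1; tag = H(5f cc 5c 5c 5c 02 d1) = 0312

1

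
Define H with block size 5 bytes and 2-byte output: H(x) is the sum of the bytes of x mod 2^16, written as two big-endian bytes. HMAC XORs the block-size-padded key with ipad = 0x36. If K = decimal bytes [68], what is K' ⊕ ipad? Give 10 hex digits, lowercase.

Key decimal bytes [68] = 44 is 1 byte ≤ B = 5; zero-pad to 5 bytes: K' = 44 00 00 00 00.
XOR each byte with 0x36: 44⊕36=72, 00⊕36=36, 00⊕36=36, 00⊕36=36, 00⊕36=36.

7236363636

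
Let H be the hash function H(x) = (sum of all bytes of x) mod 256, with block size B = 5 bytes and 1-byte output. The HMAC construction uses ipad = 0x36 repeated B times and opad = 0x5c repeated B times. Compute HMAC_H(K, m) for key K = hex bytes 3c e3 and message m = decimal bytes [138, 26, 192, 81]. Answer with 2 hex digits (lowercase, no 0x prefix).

Key hex bytes 3c e3 is 2 bytes ≤ B = 5; zero-pad to 5 bytes: K' = 3c e3 00 00 00.
K' ⊕ ipad = 0a d5 36 36 36.  K' ⊕ opad = 60 bf 5c 5c 5c.
Inner input = (K'⊕ipad) ∥ m = 0a d5 36 36 36 ∥ 8a 1a c0 51.
Inner hash: sum = 10+213+54+54+54+138+26+192+81 = 822; mod 256 = 54 → 36.
Outer input = (K'⊕opad) ∥ inner = 60 bf 5c 5c 5c ∥ 36.
Outer hash (tag): sum = 96+191+92+92+92+54 = 617; mod 256 = 105 → 69.

69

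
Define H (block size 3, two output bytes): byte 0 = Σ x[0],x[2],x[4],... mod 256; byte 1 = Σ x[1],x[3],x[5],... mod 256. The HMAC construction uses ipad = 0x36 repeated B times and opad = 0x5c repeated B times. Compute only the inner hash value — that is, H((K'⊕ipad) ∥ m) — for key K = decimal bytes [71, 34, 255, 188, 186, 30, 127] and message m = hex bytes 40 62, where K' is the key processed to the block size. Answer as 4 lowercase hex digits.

e10a

Key decimal bytes [71, 34, 255, 188, 186, 30, 127] = 47 22 ff bc ba 1e 7f is 7 bytes > B = 3, so hash it first: H(key) = 7f fc, then zero-pad to 3 bytes: K' = 7f fc 00.
K' ⊕ ipad = 49 ca 36.
Inner input = 49 ca 36 ∥ 40 62.
Inner hash: even-index sum = 225 mod 256 = 225; odd-index sum = 266 mod 256 = 10 → e1 0a.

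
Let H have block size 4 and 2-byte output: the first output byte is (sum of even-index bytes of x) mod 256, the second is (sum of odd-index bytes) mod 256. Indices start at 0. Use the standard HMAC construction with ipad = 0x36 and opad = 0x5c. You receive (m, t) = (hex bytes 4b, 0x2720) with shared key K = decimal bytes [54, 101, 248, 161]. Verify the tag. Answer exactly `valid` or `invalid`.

valid

Key decimal bytes [54, 101, 248, 161] = 36 65 f8 a1 is exactly B = 4 bytes: K' = 36 65 f8 a1.
K' ⊕ ipad = 00 53 ce 97; K' ⊕ opad = 6a 39 a4 fd.
Inner hash: even-index sum = 281 mod 256 = 25; odd-index sum = 234 mod 256 = 234 → 19 ea.
Outer hash (recomputed tag): even-index sum = 295 mod 256 = 39; odd-index sum = 544 mod 256 = 32 → 27 20.
Recomputed tag = 2720; claimed = 2720 → match.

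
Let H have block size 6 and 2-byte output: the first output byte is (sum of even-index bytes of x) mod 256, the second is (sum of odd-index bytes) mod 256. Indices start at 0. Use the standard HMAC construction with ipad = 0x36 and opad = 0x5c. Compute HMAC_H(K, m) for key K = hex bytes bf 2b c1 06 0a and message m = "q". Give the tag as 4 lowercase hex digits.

03b0

Key hex bytes bf 2b c1 06 0a is 5 bytes ≤ B = 6; zero-pad to 6 bytes: K' = bf 2b c1 06 0a 00.
K' ⊕ ipad = 89 1d f7 30 3c 36.  K' ⊕ opad = e3 77 9d 5a 56 5c.
Inner input = (K'⊕ipad) ∥ m = 89 1d f7 30 3c 36 ∥ 71.
Inner hash: even-index sum = 557 mod 256 = 45; odd-index sum = 131 mod 256 = 131 → 2d 83.
Outer input = (K'⊕opad) ∥ inner = e3 77 9d 5a 56 5c ∥ 2d 83.
Outer hash (tag): even-index sum = 515 mod 256 = 3; odd-index sum = 432 mod 256 = 176 → 03 b0.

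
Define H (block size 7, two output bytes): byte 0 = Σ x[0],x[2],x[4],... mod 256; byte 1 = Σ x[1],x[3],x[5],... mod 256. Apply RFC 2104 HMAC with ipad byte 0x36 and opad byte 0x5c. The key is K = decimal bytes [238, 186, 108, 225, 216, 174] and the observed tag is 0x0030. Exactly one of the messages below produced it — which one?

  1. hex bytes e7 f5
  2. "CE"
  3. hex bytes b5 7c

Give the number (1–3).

2

Key decimal bytes [238, 186, 108, 225, 216, 174] = ee ba 6c e1 d8 ae is 6 bytes ≤ B = 7; zero-pad to 7 bytes: K' = ee ba 6c e1 d8 ae 00.
K' ⊕ ipad = d8 8c 5a d7 ee 98 36; K' ⊕ opad = b2 e6 30 bd 84 f2 5c.
m1: inner = H(d8 8c 5a d7 ee 98 36 e7 f5) = 4b e2; tag = H(b2 e6 30 bd 84 f2 5c 4b e2) = a4e0
m2: inner = H(d8 8c 5a d7 ee 98 36 43 45) = 9b 3e; tag = H(b2 e6 30 bd 84 f2 5c 9b 3e) = 0030 ← matches
m3: inner = H(d8 8c 5a d7 ee 98 36 b5 7c) = d2 b0; tag = H(b2 e6 30 bd 84 f2 5c d2 b0) = 7267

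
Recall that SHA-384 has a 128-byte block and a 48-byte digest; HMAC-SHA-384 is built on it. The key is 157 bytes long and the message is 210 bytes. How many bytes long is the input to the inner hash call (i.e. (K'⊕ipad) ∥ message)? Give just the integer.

338

Key is 157 > 128 bytes, so it is hashed to 48 bytes then zero-padded to 128: |K'| = 128.
Inner input = (K'⊕ipad) ∥ m → 128 + 210 = 338 bytes.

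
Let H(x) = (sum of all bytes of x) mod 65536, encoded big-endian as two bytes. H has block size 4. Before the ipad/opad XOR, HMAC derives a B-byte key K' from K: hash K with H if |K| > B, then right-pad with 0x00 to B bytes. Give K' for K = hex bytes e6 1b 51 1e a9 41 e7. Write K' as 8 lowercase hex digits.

03410000

|K| = 7 > B = 4, so first hash the key.
H(K): sum = 230+27+81+30+169+65+231 = 833 → 03 41.
Zero-pad H(K) = 03 41 to 4 bytes: K' = 03 41 00 00.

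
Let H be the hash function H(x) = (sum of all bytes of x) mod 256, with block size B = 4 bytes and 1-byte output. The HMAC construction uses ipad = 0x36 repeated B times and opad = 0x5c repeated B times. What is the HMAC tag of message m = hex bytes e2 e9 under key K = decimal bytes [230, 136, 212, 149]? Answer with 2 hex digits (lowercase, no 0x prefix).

Key decimal bytes [230, 136, 212, 149] = e6 88 d4 95 is exactly B = 4 bytes: K' = e6 88 d4 95.
K' ⊕ ipad = d0 be e2 a3.  K' ⊕ opad = ba d4 88 c9.
Inner input = (K'⊕ipad) ∥ m = d0 be e2 a3 ∥ e2 e9.
Inner hash: sum = 208+190+226+163+226+233 = 1246; mod 256 = 222 → de.
Outer input = (K'⊕opad) ∥ inner = ba d4 88 c9 ∥ de.
Outer hash (tag): sum = 186+212+136+201+222 = 957; mod 256 = 189 → bd.

bd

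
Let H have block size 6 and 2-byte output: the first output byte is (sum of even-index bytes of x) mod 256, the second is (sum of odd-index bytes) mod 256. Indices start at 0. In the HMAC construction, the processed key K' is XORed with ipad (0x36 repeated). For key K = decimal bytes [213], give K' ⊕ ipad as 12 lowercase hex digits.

e33636363636

Key decimal bytes [213] = d5 is 1 byte ≤ B = 6; zero-pad to 6 bytes: K' = d5 00 00 00 00 00.
XOR each byte with 0x36: d5⊕36=e3, 00⊕36=36, 00⊕36=36, 00⊕36=36, 00⊕36=36, 00⊕36=36.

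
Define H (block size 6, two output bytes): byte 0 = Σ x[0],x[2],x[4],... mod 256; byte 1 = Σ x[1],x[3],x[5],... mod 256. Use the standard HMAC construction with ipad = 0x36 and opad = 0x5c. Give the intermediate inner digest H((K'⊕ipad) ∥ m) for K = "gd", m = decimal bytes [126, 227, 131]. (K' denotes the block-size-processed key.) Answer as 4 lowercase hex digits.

bea1

Key "gd" = 67 64 is 2 bytes ≤ B = 6; zero-pad to 6 bytes: K' = 67 64 00 00 00 00.
K' ⊕ ipad = 51 52 36 36 36 36.
Inner input = 51 52 36 36 36 36 ∥ 7e e3 83.
Inner hash: even-index sum = 446 mod 256 = 190; odd-index sum = 417 mod 256 = 161 → be a1.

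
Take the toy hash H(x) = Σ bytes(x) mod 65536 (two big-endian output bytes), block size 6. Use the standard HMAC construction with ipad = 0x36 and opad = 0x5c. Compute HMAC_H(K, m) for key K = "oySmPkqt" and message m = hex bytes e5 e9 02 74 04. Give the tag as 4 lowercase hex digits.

02b9

Key "oySmPkqt" = 6f 79 53 6d 50 6b 71 74 is 8 bytes > B = 6, so hash it first: H(key) = 03 48, then zero-pad to 6 bytes: K' = 03 48 00 00 00 00.
K' ⊕ ipad = 35 7e 36 36 36 36.  K' ⊕ opad = 5f 14 5c 5c 5c 5c.
Inner input = (K'⊕ipad) ∥ m = 35 7e 36 36 36 36 ∥ e5 e9 02 74 04.
Inner hash: sum = 53+126+54+54+54+54+229+233+2+116+4 = 979 → 03 d3.
Outer input = (K'⊕opad) ∥ inner = 5f 14 5c 5c 5c 5c ∥ 03 d3.
Outer hash (tag): sum = 95+20+92+92+92+92+3+211 = 697 → 02 b9.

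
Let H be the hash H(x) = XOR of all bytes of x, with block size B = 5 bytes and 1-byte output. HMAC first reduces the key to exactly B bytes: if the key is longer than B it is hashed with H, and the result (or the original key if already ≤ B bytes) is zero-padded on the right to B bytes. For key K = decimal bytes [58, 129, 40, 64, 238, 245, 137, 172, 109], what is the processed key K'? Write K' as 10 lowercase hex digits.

8000000000

|K| = 9 > B = 5, so first hash the key.
H(K): XOR 3a⊕81⊕28⊕40⊕ee⊕f5⊕89⊕ac⊕6d = 80.
Zero-pad H(K) = 80 to 5 bytes: K' = 80 00 00 00 00.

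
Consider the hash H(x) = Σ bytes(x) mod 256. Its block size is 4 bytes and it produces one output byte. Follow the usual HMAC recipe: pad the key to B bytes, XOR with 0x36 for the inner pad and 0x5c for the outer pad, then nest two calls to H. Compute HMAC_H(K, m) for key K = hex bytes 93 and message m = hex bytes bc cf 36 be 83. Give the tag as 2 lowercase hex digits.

2c

Key hex bytes 93 is 1 byte ≤ B = 4; zero-pad to 4 bytes: K' = 93 00 00 00.
K' ⊕ ipad = a5 36 36 36.  K' ⊕ opad = cf 5c 5c 5c.
Inner input = (K'⊕ipad) ∥ m = a5 36 36 36 ∥ bc cf 36 be 83.
Inner hash: sum = 165+54+54+54+188+207+54+190+131 = 1097; mod 256 = 73 → 49.
Outer input = (K'⊕opad) ∥ inner = cf 5c 5c 5c ∥ 49.
Outer hash (tag): sum = 207+92+92+92+73 = 556; mod 256 = 44 → 2c.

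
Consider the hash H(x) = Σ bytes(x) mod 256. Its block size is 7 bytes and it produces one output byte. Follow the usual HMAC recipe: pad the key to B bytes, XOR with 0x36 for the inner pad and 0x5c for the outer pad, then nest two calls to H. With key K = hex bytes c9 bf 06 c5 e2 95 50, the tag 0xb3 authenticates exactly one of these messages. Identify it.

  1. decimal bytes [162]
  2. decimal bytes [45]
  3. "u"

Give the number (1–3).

Key hex bytes c9 bf 06 c5 e2 95 50 is exactly B = 7 bytes: K' = c9 bf 06 c5 e2 95 50.
K' ⊕ ipad = ff 89 30 f3 d4 a3 66; K' ⊕ opad = 95 e3 5a 99 be c9 0c.
m1: inner = H(ff 89 30 f3 d4 a3 66 a2) = 2a; tag = H(95 e3 5a 99 be c9 0c 2a) = 28
m2: inner = H(ff 89 30 f3 d4 a3 66 2d) = b5; tag = H(95 e3 5a 99 be c9 0c b5) = b3 ← matches
m3: inner = H(ff 89 30 f3 d4 a3 66 75) = fd; tag = H(95 e3 5a 99 be c9 0c fd) = fb

2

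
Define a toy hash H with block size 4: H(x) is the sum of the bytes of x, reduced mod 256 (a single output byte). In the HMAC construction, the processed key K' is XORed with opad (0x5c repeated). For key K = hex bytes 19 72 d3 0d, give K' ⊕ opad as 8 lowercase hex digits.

Key hex bytes 19 72 d3 0d is exactly B = 4 bytes: K' = 19 72 d3 0d.
XOR each byte with 0x5c: 19⊕5c=45, 72⊕5c=2e, d3⊕5c=8f, 0d⊕5c=51.

452e8f51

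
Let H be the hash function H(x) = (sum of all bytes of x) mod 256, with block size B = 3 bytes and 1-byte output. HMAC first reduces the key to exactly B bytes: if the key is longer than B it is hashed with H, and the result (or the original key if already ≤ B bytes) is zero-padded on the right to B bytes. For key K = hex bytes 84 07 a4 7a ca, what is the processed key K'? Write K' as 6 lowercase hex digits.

|K| = 5 > B = 3, so first hash the key.
H(K): sum = 132+7+164+122+202 = 627; mod 256 = 115 → 73.
Zero-pad H(K) = 73 to 3 bytes: K' = 73 00 00.

730000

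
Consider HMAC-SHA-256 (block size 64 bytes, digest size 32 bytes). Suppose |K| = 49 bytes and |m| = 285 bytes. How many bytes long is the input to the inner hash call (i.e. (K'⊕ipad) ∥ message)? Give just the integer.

Key is 49 ≤ 64 bytes, zero-padded: |K'| = 64.
Inner input = (K'⊕ipad) ∥ m → 64 + 285 = 349 bytes.

349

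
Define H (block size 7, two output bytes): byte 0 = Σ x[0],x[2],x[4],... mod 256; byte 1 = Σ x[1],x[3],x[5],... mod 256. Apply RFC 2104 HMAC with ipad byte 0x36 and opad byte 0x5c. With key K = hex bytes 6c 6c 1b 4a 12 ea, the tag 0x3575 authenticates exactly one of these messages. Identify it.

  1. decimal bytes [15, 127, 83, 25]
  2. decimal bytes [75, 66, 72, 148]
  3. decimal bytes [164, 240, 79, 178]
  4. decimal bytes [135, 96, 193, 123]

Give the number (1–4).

Key hex bytes 6c 6c 1b 4a 12 ea is 6 bytes ≤ B = 7; zero-pad to 7 bytes: K' = 6c 6c 1b 4a 12 ea 00.
K' ⊕ ipad = 5a 5a 2d 7c 24 dc 36; K' ⊕ opad = 30 30 47 16 4e b6 5c.
m1: inner = H(5a 5a 2d 7c 24 dc 36 0f 7f 53 19) = 79 14; tag = H(30 30 47 16 4e b6 5c 79 14) = 3575 ← matches
m2: inner = H(5a 5a 2d 7c 24 dc 36 4b 42 48 94) = b7 45; tag = H(30 30 47 16 4e b6 5c b7 45) = 66b3
m3: inner = H(5a 5a 2d 7c 24 dc 36 a4 f0 4f b2) = 83 a5; tag = H(30 30 47 16 4e b6 5c 83 a5) = c67f
m4: inner = H(5a 5a 2d 7c 24 dc 36 87 60 c1 7b) = bc fa; tag = H(30 30 47 16 4e b6 5c bc fa) = 1bb8

1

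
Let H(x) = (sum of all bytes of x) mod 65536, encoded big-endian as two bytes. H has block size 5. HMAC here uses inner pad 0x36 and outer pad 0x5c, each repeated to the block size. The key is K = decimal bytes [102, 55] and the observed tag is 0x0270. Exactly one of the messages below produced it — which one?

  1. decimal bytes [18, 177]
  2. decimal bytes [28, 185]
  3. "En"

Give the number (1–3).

Key decimal bytes [102, 55] = 66 37 is 2 bytes ≤ B = 5; zero-pad to 5 bytes: K' = 66 37 00 00 00.
K' ⊕ ipad = 50 01 36 36 36; K' ⊕ opad = 3a 6b 5c 5c 5c.
m1: inner = H(50 01 36 36 36 12 b1) = 01 b6; tag = H(3a 6b 5c 5c 5c 01 b6) = 0270 ← matches
m2: inner = H(50 01 36 36 36 1c b9) = 01 c8; tag = H(3a 6b 5c 5c 5c 01 c8) = 0282
m3: inner = H(50 01 36 36 36 45 6e) = 01 a6; tag = H(3a 6b 5c 5c 5c 01 a6) = 0260

1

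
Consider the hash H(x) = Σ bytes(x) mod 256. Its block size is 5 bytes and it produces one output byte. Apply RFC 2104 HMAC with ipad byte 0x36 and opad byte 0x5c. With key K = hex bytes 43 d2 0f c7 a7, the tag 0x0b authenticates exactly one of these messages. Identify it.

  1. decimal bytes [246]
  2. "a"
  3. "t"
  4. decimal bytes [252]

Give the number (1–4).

Key hex bytes 43 d2 0f c7 a7 is exactly B = 5 bytes: K' = 43 d2 0f c7 a7.
K' ⊕ ipad = 75 e4 39 f1 91; K' ⊕ opad = 1f 8e 53 9b fb.
m1: inner = H(75 e4 39 f1 91 f6) = 0a; tag = H(1f 8e 53 9b fb 0a) = a0
m2: inner = H(75 e4 39 f1 91 61) = 75; tag = H(1f 8e 53 9b fb 75) = 0b ← matches
m3: inner = H(75 e4 39 f1 91 74) = 88; tag = H(1f 8e 53 9b fb 88) = 1e
m4: inner = H(75 e4 39 f1 91 fc) = 10; tag = H(1f 8e 53 9b fb 10) = a6

2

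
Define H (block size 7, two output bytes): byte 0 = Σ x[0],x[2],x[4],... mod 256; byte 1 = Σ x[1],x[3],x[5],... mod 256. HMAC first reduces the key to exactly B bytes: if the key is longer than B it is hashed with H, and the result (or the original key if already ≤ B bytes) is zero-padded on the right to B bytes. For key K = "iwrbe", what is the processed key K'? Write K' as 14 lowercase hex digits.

Key "iwrbe" = 69 77 72 62 65 is 5 bytes ≤ B = 7; zero-pad to 7 bytes: K' = 69 77 72 62 65 00 00.

69777262650000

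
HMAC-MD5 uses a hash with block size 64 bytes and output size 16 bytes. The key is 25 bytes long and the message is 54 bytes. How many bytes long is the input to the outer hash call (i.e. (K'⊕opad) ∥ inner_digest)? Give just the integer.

80

Key is 25 ≤ 64 bytes, zero-padded: |K'| = 64.
Outer input = (K'⊕opad) ∥ H(inner) → 64 + 16 = 80 bytes.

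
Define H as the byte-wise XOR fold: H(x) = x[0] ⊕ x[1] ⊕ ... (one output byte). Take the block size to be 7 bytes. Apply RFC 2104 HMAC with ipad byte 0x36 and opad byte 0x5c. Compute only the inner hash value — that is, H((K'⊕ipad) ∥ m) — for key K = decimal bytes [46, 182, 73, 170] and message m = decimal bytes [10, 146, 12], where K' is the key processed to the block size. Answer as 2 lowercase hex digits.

Key decimal bytes [46, 182, 73, 170] = 2e b6 49 aa is 4 bytes ≤ B = 7; zero-pad to 7 bytes: K' = 2e b6 49 aa 00 00 00.
K' ⊕ ipad = 18 80 7f 9c 36 36 36.
Inner input = 18 80 7f 9c 36 36 36 ∥ 0a 92 0c.
Inner hash: XOR 18⊕80⊕7f⊕9c⊕36⊕36⊕36⊕0a⊕92⊕0c = d9.

d9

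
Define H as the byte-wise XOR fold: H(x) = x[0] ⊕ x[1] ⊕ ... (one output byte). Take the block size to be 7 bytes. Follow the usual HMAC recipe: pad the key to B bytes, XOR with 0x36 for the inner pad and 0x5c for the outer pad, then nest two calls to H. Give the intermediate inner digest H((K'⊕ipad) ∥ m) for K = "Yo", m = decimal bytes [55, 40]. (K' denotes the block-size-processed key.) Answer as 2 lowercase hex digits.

1f

Key "Yo" = 59 6f is 2 bytes ≤ B = 7; zero-pad to 7 bytes: K' = 59 6f 00 00 00 00 00.
K' ⊕ ipad = 6f 59 36 36 36 36 36.
Inner input = 6f 59 36 36 36 36 36 ∥ 37 28.
Inner hash: XOR 6f⊕59⊕36⊕36⊕36⊕36⊕36⊕37⊕28 = 1f.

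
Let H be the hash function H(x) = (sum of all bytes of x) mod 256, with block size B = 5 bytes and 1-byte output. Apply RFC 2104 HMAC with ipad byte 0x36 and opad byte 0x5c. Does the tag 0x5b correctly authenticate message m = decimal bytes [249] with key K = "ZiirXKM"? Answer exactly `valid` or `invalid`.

Key "ZiirXKM" = 5a 69 69 72 58 4b 4d is 7 bytes > B = 5, so hash it first: H(key) = 8e, then zero-pad to 5 bytes: K' = 8e 00 00 00 00.
K' ⊕ ipad = b8 36 36 36 36; K' ⊕ opad = d2 5c 5c 5c 5c.
Inner hash: sum = 184+54+54+54+54+249 = 649; mod 256 = 137 → 89.
Outer hash (recomputed tag): sum = 210+92+92+92+92+137 = 715; mod 256 = 203 → cb.
Recomputed tag = cb; claimed = 5b → mismatch.

invalid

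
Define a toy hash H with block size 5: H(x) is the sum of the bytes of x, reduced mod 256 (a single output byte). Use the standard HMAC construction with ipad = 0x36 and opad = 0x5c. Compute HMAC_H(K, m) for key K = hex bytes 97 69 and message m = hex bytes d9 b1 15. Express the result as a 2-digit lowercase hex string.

Key hex bytes 97 69 is 2 bytes ≤ B = 5; zero-pad to 5 bytes: K' = 97 69 00 00 00.
K' ⊕ ipad = a1 5f 36 36 36.  K' ⊕ opad = cb 35 5c 5c 5c.
Inner input = (K'⊕ipad) ∥ m = a1 5f 36 36 36 ∥ d9 b1 15.
Inner hash: sum = 161+95+54+54+54+217+177+21 = 833; mod 256 = 65 → 41.
Outer input = (K'⊕opad) ∥ inner = cb 35 5c 5c 5c ∥ 41.
Outer hash (tag): sum = 203+53+92+92+92+65 = 597; mod 256 = 85 → 55.

55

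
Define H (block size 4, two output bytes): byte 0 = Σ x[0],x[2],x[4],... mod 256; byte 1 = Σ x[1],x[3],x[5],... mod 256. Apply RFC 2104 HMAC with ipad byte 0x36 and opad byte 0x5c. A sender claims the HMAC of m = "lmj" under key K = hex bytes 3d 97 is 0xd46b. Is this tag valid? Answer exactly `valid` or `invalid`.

valid

Key hex bytes 3d 97 is 2 bytes ≤ B = 4; zero-pad to 4 bytes: K' = 3d 97 00 00.
K' ⊕ ipad = 0b a1 36 36; K' ⊕ opad = 61 cb 5c 5c.
Inner hash: even-index sum = 279 mod 256 = 23; odd-index sum = 324 mod 256 = 68 → 17 44.
Outer hash (recomputed tag): even-index sum = 212 mod 256 = 212; odd-index sum = 363 mod 256 = 107 → d4 6b.
Recomputed tag = d46b; claimed = d46b → match.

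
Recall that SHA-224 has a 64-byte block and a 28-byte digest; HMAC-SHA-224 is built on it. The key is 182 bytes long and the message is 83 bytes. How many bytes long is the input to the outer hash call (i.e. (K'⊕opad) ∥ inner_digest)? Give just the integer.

92

Key is 182 > 64 bytes, so it is hashed to 28 bytes then zero-padded to 64: |K'| = 64.
Outer input = (K'⊕opad) ∥ H(inner) → 64 + 28 = 92 bytes.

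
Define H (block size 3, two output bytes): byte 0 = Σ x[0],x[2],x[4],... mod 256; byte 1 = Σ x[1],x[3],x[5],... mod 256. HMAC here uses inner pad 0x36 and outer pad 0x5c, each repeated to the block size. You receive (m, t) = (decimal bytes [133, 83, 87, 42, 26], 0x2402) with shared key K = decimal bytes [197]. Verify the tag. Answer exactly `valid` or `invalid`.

invalid

Key decimal bytes [197] = c5 is 1 byte ≤ B = 3; zero-pad to 3 bytes: K' = c5 00 00.
K' ⊕ ipad = f3 36 36; K' ⊕ opad = 99 5c 5c.
Inner hash: even-index sum = 422 mod 256 = 166; odd-index sum = 300 mod 256 = 44 → a6 2c.
Outer hash (recomputed tag): even-index sum = 289 mod 256 = 33; odd-index sum = 258 mod 256 = 2 → 21 02.
Recomputed tag = 2102; claimed = 2402 → mismatch.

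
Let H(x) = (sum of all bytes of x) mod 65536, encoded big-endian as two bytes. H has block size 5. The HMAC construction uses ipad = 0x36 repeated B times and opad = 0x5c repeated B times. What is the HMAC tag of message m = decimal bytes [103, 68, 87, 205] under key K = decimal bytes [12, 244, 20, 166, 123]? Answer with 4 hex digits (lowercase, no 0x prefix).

Key decimal bytes [12, 244, 20, 166, 123] = 0c f4 14 a6 7b is exactly B = 5 bytes: K' = 0c f4 14 a6 7b.
K' ⊕ ipad = 3a c2 22 90 4d.  K' ⊕ opad = 50 a8 48 fa 27.
Inner input = (K'⊕ipad) ∥ m = 3a c2 22 90 4d ∥ 67 44 57 cd.
Inner hash: sum = 58+194+34+144+77+103+68+87+205 = 970 → 03 ca.
Outer input = (K'⊕opad) ∥ inner = 50 a8 48 fa 27 ∥ 03 ca.
Outer hash (tag): sum = 80+168+72+250+39+3+202 = 814 → 03 2e.

032e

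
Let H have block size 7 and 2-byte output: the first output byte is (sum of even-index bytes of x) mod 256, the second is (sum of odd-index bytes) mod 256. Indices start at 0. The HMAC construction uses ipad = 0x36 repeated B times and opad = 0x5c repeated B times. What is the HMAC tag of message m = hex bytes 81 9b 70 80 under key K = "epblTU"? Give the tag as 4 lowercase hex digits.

cfbf

Key "epblTU" = 65 70 62 6c 54 55 is 6 bytes ≤ B = 7; zero-pad to 7 bytes: K' = 65 70 62 6c 54 55 00.
K' ⊕ ipad = 53 46 54 5a 62 63 36.  K' ⊕ opad = 39 2c 3e 30 08 09 5c.
Inner input = (K'⊕ipad) ∥ m = 53 46 54 5a 62 63 36 ∥ 81 9b 70 80.
Inner hash: even-index sum = 602 mod 256 = 90; odd-index sum = 500 mod 256 = 244 → 5a f4.
Outer input = (K'⊕opad) ∥ inner = 39 2c 3e 30 08 09 5c ∥ 5a f4.
Outer hash (tag): even-index sum = 463 mod 256 = 207; odd-index sum = 191 mod 256 = 191 → cf bf.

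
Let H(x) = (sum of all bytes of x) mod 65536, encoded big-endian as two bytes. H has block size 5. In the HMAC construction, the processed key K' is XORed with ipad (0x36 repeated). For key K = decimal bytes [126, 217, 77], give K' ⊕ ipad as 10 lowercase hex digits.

48ef7b3636

Key decimal bytes [126, 217, 77] = 7e d9 4d is 3 bytes ≤ B = 5; zero-pad to 5 bytes: K' = 7e d9 4d 00 00.
XOR each byte with 0x36: 7e⊕36=48, d9⊕36=ef, 4d⊕36=7b, 00⊕36=36, 00⊕36=36.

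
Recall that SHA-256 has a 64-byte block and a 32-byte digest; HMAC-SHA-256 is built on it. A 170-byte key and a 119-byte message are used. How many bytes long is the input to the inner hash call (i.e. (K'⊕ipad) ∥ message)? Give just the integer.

Key is 170 > 64 bytes, so it is hashed to 32 bytes then zero-padded to 64: |K'| = 64.
Inner input = (K'⊕ipad) ∥ m → 64 + 119 = 183 bytes.

183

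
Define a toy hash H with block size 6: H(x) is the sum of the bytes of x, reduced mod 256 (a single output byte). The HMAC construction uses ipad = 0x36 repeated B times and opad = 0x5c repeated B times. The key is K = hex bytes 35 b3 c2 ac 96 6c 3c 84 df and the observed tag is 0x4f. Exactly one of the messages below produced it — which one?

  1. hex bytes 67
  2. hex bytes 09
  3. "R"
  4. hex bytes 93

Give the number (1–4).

2

Key hex bytes 35 b3 c2 ac 96 6c 3c 84 df is 9 bytes > B = 6, so hash it first: H(key) = f7, then zero-pad to 6 bytes: K' = f7 00 00 00 00 00.
K' ⊕ ipad = c1 36 36 36 36 36; K' ⊕ opad = ab 5c 5c 5c 5c 5c.
m1: inner = H(c1 36 36 36 36 36 67) = 36; tag = H(ab 5c 5c 5c 5c 5c 36) = ad
m2: inner = H(c1 36 36 36 36 36 09) = d8; tag = H(ab 5c 5c 5c 5c 5c d8) = 4f ← matches
m3: inner = H(c1 36 36 36 36 36 52) = 21; tag = H(ab 5c 5c 5c 5c 5c 21) = 98
m4: inner = H(c1 36 36 36 36 36 93) = 62; tag = H(ab 5c 5c 5c 5c 5c 62) = d9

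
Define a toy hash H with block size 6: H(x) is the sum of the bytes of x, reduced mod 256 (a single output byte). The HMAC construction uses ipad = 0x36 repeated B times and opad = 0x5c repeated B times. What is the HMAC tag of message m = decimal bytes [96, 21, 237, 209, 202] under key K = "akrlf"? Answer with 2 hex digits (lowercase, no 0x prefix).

3d

Key "akrlf" = 61 6b 72 6c 66 is 5 bytes ≤ B = 6; zero-pad to 6 bytes: K' = 61 6b 72 6c 66 00.
K' ⊕ ipad = 57 5d 44 5a 50 36.  K' ⊕ opad = 3d 37 2e 30 3a 5c.
Inner input = (K'⊕ipad) ∥ m = 57 5d 44 5a 50 36 ∥ 60 15 ed d1 ca.
Inner hash: sum = 87+93+68+90+80+54+96+21+237+209+202 = 1237; mod 256 = 213 → d5.
Outer input = (K'⊕opad) ∥ inner = 3d 37 2e 30 3a 5c ∥ d5.
Outer hash (tag): sum = 61+55+46+48+58+92+213 = 573; mod 256 = 61 → 3d.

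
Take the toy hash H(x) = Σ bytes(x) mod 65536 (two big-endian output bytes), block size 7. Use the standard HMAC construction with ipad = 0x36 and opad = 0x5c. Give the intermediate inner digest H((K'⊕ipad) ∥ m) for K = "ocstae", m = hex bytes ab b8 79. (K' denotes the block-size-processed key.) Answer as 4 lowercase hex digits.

Key "ocstae" = 6f 63 73 74 61 65 is 6 bytes ≤ B = 7; zero-pad to 7 bytes: K' = 6f 63 73 74 61 65 00.
K' ⊕ ipad = 59 55 45 42 57 53 36.
Inner input = 59 55 45 42 57 53 36 ∥ ab b8 79.
Inner hash: sum = 89+85+69+66+87+83+54+171+184+121 = 1009 → 03 f1.

03f1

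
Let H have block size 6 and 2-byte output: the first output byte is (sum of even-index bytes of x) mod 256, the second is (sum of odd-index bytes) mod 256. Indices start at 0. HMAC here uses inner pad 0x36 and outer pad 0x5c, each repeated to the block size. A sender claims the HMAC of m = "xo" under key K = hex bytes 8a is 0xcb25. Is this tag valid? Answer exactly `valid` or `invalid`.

invalid

Key hex bytes 8a is 1 byte ≤ B = 6; zero-pad to 6 bytes: K' = 8a 00 00 00 00 00.
K' ⊕ ipad = bc 36 36 36 36 36; K' ⊕ opad = d6 5c 5c 5c 5c 5c.
Inner hash: even-index sum = 416 mod 256 = 160; odd-index sum = 273 mod 256 = 17 → a0 11.
Outer hash (recomputed tag): even-index sum = 558 mod 256 = 46; odd-index sum = 293 mod 256 = 37 → 2e 25.
Recomputed tag = 2e25; claimed = cb25 → mismatch.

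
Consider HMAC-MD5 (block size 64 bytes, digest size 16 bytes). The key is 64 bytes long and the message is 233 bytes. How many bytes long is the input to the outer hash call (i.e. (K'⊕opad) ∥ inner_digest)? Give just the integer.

Key is 64 ≤ 64 bytes, zero-padded: |K'| = 64.
Outer input = (K'⊕opad) ∥ H(inner) → 64 + 16 = 80 bytes.

80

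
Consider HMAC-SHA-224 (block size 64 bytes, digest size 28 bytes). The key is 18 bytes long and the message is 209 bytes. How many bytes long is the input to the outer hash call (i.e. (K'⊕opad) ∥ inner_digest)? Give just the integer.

92

Key is 18 ≤ 64 bytes, zero-padded: |K'| = 64.
Outer input = (K'⊕opad) ∥ H(inner) → 64 + 28 = 92 bytes.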